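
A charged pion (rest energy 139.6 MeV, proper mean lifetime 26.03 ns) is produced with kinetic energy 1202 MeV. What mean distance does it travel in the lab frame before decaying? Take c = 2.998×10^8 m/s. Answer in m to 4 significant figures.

γ = 1 + K/(m₀c²) = 1 + 1202/139.6 = 9.61032
β = √(1 − 1/γ²) = 0.994572
Dilated lifetime: γτ₀ = 9.61032 × 26.03 ns = 250.157 ns
d = βc·γτ₀ = 0.994572 × (2.998×10^8 m/s) × 2.50157×10^-7 s = 74.59 m

d ≈ 74.59 m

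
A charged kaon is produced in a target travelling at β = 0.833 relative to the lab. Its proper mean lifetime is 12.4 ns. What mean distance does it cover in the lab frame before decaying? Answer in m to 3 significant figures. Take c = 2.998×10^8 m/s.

d ≈ 5.60 m

γ = 1/√(1 − 0.833²) = 1.8074
Dilated lifetime: Δt = γτ₀ = 1.8074 × 12.4 ns = 22.412 ns
d = vΔt = 0.833c × 22.412 ns = 2.4973×10^8 m/s × 2.2412×10^-8 s = 5.60 m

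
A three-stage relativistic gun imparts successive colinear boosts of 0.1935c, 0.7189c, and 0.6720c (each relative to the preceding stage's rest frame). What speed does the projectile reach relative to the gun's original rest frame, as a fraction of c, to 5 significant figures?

Compose boost 2: (0.7189 + 0.1935)/(1 + 0.7189×0.1935) = 0.91240/1.139107 = 0.8009782
Compose boost 3: (0.6720 + 0.8009782)/(1 + 0.6720×0.8009782) = 1.472978/1.538257 = 0.95756

u ≈ 0.95756c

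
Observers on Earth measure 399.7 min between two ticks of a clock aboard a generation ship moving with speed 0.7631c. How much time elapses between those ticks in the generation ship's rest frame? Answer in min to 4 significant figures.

τ₀ ≈ 258.3 min

γ = 1/√(1 − 0.7631²) = 1.54732
Proper time: τ₀ = Δt/γ = 399.7/1.54732 = 258.3 min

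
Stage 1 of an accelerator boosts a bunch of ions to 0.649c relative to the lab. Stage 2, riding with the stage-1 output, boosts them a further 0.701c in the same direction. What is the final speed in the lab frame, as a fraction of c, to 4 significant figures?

Compose boost 2: (0.701 + 0.649)/(1 + 0.701×0.649) = 1.350/1.45495 = 0.9279

u ≈ 0.9279c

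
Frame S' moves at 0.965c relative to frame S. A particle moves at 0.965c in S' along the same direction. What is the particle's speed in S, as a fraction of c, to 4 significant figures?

u ≈ 0.9994c

Relativistic velocity addition: u = (u' + v)/(1 + u'v/c²)
= (0.965 + 0.965)/(1 + 0.965×0.965) = 1.930/1.93122 = 0.9994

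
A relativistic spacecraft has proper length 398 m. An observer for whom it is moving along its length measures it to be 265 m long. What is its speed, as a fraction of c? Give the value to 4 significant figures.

γ = L₀/L = 398/265 = 1.50189
β = √(1 − 1/γ²) = 0.7461

β ≈ 0.7461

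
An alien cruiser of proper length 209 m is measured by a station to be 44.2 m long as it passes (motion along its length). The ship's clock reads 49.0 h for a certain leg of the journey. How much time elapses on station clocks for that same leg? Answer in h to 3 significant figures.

Length contraction ⇒ γ = L₀/L = 209/44.2 = 4.7285
Time dilation: Δt = γτ₀ = 4.7285 × 49.0 h = 232 h

Δt ≈ 232 h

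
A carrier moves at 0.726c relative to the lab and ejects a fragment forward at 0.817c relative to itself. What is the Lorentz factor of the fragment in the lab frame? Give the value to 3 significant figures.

u_lab = (0.817 + 0.726)/(1 + 0.817×0.726) = 1.543/1.59314 = 0.968526
γ = 1/√(1 − 0.968526²) = 4.02

γ ≈ 4.02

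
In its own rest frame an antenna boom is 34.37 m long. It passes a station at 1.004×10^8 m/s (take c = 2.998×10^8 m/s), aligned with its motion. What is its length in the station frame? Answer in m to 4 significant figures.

L ≈ 32.39 m

β = v/c = 1.004×10^8 / 2.998×10^8 = 0.334890
γ = 1/√(1 − 0.334890²) = 1.06128
Length contraction: L = L₀/γ = 34.37/1.06128 = 32.39 m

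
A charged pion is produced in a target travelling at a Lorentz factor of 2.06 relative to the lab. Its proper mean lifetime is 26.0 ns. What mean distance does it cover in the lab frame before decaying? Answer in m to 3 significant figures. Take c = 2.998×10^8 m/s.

β = √(1 − 1/γ²) = √(1 − 1/2.06²) = 0.87427
Dilated lifetime: Δt = γτ₀ = 2.06 × 26.0 ns = 53.560 ns
d = vΔt = 0.87427c × 53.560 ns = 2.6211×10^8 m/s × 5.3560×10^-8 s = 14.0 m

d ≈ 14.0 m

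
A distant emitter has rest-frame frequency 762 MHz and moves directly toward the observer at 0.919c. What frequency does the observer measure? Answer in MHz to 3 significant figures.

Relativistic Doppler: f_obs = f_src √((1+β)/(1−β))
= 762 × √(1.9190/0.081000) = 762 × 4.8674 = 3710 MHz

f_obs ≈ 3710 MHz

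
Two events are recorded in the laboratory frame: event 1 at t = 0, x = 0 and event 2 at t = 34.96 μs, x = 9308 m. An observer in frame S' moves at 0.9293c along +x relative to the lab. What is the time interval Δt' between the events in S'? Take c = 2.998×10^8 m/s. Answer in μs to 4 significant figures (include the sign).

γ = 1/√(1 − 0.9293²) = 2.70764
Δt' = γ(Δt − vΔx/c²) = 2.70764 × (34.96 μs − 0.9293×9308 m / (2.998×10^8 m/s))
= 2.70764 × (6.10768 μs) = 16.54 μs

Δt' ≈ 16.54 μs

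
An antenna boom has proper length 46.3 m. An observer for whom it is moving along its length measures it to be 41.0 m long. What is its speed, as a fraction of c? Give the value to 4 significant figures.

γ = L₀/L = 46.3/41.0 = 1.12927
β = √(1 − 1/γ²) = 0.4646

β ≈ 0.4646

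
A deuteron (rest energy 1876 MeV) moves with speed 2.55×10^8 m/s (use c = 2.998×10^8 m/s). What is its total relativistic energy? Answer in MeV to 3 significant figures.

E ≈ 3570 MeV

β = v/c = 2.55×10^8 / 2.998×10^8 = 0.85057
γ = 1/√(1 − 0.85057²) = 1.9016
E = γm₀c² = 1.9016 × 1876 MeV = 3570 MeV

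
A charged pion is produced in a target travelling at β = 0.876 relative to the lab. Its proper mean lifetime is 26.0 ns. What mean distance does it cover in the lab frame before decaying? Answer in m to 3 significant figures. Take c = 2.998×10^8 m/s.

d ≈ 14.2 m

γ = 1/√(1 − 0.876²) = 2.0734
Dilated lifetime: Δt = γτ₀ = 2.0734 × 26.0 ns = 53.907 ns
d = vΔt = 0.876c × 53.907 ns = 2.6262×10^8 m/s × 5.3907×10^-8 s = 14.2 m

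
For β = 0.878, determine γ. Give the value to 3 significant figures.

γ = 1/√(1 − β²) = 1/√(1 − 0.878²) = 1/√(0.22912) = 2.09

γ ≈ 2.09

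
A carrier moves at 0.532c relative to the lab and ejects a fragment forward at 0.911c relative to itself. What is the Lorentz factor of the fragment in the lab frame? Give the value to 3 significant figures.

u_lab = (0.911 + 0.532)/(1 + 0.911×0.532) = 1.443/1.48465 = 0.971945
γ = 1/√(1 − 0.971945²) = 4.25

γ ≈ 4.25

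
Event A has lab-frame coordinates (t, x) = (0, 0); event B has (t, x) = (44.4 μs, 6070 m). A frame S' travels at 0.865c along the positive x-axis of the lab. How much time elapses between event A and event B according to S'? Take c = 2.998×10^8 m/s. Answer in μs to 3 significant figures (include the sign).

γ = 1/√(1 − 0.865²) = 1.9929
Δt' = γ(Δt − vΔx/c²) = 1.9929 × (44.4 μs − 0.865×6070 m / (2.998×10^8 m/s))
= 1.9929 × (26.886 μs) = 53.6 μs

Δt' ≈ 53.6 μs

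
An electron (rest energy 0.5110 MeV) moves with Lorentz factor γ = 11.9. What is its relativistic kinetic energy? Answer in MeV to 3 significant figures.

γ = 11.9 (given)
K = (γ − 1)m₀c² = (11.9 − 1) × 0.5110 MeV = 10.900 × 0.5110 MeV = 5.57 MeV

K ≈ 5.57 MeV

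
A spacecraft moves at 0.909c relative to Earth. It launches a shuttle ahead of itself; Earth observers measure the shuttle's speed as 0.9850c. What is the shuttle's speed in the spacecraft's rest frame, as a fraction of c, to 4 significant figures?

u' ≈ 0.7263c

Inverse velocity addition: u' = (u − v)/(1 − uv/c²)
= (0.9850 − 0.909)/(1 − 0.9850×0.909) = 0.07600/0.104635 = 0.7263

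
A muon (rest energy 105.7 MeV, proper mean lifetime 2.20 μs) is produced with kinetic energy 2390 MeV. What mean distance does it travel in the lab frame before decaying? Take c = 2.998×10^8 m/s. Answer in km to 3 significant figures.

γ = 1 + K/(m₀c²) = 1 + 2390/105.7 = 23.611
β = √(1 − 1/γ²) = 0.99910
Dilated lifetime: γτ₀ = 23.611 × 2.20 μs = 51.945 μs
d = βc·γτ₀ = 0.99910 × (2.998×10^8 m/s) × 5.1945×10^-5 s = 15.6 km

d ≈ 15.6 km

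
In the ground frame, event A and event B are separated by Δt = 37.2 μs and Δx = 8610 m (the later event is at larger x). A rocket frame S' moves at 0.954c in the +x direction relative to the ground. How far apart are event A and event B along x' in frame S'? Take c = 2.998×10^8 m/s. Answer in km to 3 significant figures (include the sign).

Δx' ≈ -6.77 km

γ = 1/√(1 − 0.954²) = 3.3355
Δx' = γ(Δx − vΔt) = 3.3355 × (8610 m − 0.954×(2.998×10^8 m/s)×37.2×10^-6 s)
= 3.3355 × (-2029.5 m) = -6.77 km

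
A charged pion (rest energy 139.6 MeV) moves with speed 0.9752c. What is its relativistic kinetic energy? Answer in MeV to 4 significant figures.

K ≈ 491.1 MeV

γ = 1/√(1 − 0.9752²) = 4.51823
K = (γ − 1)m₀c² = (4.51823 − 1) × 139.6 MeV = 3.51823 × 139.6 MeV = 491.1 MeV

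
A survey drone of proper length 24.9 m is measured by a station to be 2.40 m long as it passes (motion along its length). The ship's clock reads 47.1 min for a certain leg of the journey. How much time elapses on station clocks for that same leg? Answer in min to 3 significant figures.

Δt ≈ 489 min

Length contraction ⇒ γ = L₀/L = 24.9/2.40 = 10.375
Time dilation: Δt = γτ₀ = 10.375 × 47.1 min = 489 min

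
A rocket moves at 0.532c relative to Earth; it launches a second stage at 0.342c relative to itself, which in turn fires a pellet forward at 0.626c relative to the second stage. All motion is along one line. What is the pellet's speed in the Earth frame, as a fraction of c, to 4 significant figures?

Compose boost 2: (0.342 + 0.532)/(1 + 0.342×0.532) = 0.8740/1.18194 = 0.739460
Compose boost 3: (0.626 + 0.739460)/(1 + 0.626×0.739460) = 1.36546/1.46290 = 0.9334

u ≈ 0.9334c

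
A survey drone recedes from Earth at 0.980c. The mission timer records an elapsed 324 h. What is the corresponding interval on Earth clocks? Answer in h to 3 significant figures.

γ = 1/√(1 − 0.980²) = 5.0252
Time dilation: Δt = γτ₀ = 5.0252 × 324 h = 1630 h

Δt ≈ 1630 h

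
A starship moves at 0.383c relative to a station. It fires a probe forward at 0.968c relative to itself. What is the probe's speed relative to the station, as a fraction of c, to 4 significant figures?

u ≈ 0.9856c

Relativistic velocity addition: u = (u' + v)/(1 + u'v/c²)
= (0.968 + 0.383)/(1 + 0.968×0.383) = 1.351/1.37074 = 0.9856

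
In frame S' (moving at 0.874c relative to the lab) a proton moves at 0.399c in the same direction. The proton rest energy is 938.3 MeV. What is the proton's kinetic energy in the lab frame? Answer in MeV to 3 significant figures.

u_lab = (0.399 + 0.874)/(1 + 0.399×0.874) = 0.943854
γ = 1/√(1 − 0.943854²) = 3.0270
K = (γ − 1)m₀c² = (3.0270 − 1) × 938.3 = 2.0270 × 938.3 = 1900 MeV

K ≈ 1900 MeV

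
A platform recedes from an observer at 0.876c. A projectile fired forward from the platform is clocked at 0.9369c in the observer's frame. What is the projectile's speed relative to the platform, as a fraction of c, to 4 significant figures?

Inverse velocity addition: u' = (u − v)/(1 − uv/c²)
= (0.9369 − 0.876)/(1 − 0.9369×0.876) = 0.06090/0.179276 = 0.3397

u' ≈ 0.3397c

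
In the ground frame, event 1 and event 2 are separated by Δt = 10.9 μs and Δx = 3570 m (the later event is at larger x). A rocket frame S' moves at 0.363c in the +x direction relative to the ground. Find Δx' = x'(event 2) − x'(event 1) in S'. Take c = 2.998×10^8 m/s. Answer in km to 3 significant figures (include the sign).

Δx' ≈ 2.56 km

γ = 1/√(1 − 0.363²) = 1.0732
Δx' = γ(Δx − vΔt) = 1.0732 × (3570 m − 0.363×(2.998×10^8 m/s)×10.9×10^-6 s)
= 1.0732 × (2383.8 m) = 2.56 km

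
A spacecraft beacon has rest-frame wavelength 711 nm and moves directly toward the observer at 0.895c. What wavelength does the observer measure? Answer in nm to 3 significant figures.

λ_obs ≈ 167 nm

Relativistic Doppler: λ_obs = λ_src √((1−β)/(1+β))
= 711 × √(0.10500/1.8950) = 711 × 0.23539 = 167 nm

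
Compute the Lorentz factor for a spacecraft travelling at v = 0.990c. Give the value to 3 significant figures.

γ = 1/√(1 − β²) = 1/√(1 − 0.990²) = 1/√(0.019900) = 7.09

γ ≈ 7.09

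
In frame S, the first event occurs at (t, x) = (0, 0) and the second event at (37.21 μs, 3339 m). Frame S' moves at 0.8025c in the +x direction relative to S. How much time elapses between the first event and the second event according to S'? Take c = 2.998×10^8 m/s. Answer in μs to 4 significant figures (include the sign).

γ = 1/√(1 − 0.8025²) = 1.67602
Δt' = γ(Δt − vΔx/c²) = 1.67602 × (37.21 μs − 0.8025×3339 m / (2.998×10^8 m/s))
= 1.67602 × (28.2722 μs) = 47.38 μs

Δt' ≈ 47.38 μs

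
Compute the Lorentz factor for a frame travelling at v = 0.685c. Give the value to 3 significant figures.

γ ≈ 1.37

γ = 1/√(1 − β²) = 1/√(1 − 0.685²) = 1/√(0.53077) = 1.37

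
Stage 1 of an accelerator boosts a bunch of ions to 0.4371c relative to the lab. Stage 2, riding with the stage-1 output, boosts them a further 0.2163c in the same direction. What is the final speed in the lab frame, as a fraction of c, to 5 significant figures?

Compose boost 2: (0.2163 + 0.4371)/(1 + 0.2163×0.4371) = 0.65340/1.094545 = 0.59696

u ≈ 0.59696c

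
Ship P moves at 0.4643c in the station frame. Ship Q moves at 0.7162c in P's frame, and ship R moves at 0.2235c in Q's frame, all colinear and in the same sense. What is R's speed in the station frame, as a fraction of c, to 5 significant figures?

u ≈ 0.92605c

Compose boost 2: (0.7162 + 0.4643)/(1 + 0.7162×0.4643) = 1.1805/1.332532 = 0.8859077
Compose boost 3: (0.2235 + 0.8859077)/(1 + 0.2235×0.8859077) = 1.109408/1.198000 = 0.92605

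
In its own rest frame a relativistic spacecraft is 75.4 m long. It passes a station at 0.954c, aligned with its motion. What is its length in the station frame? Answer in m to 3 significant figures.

L ≈ 22.6 m

γ = 1/√(1 − 0.954²) = 3.3355
Length contraction: L = L₀/γ = 75.4/3.3355 = 22.6 m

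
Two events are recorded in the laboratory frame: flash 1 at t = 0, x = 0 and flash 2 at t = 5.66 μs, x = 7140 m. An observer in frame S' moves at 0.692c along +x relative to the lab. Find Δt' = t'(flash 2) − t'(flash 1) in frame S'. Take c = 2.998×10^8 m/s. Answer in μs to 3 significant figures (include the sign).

Δt' ≈ -15.0 μs

γ = 1/√(1 − 0.692²) = 1.3852
Δt' = γ(Δt − vΔx/c²) = 1.3852 × (5.66 μs − 0.692×7140 m / (2.998×10^8 m/s))
= 1.3852 × (-10.821 μs) = -15.0 μs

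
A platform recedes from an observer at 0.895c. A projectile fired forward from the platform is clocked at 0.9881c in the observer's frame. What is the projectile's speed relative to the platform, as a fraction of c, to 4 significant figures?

Inverse velocity addition: u' = (u − v)/(1 − uv/c²)
= (0.9881 − 0.895)/(1 − 0.9881×0.895) = 0.09310/0.115650 = 0.8050

u' ≈ 0.8050c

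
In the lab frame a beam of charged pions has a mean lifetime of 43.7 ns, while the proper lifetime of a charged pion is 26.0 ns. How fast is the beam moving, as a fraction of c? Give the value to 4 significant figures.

β ≈ 0.8038

γ = Δt/τ₀ = 43.7/26.0 = 1.68077
β = √(1 − 1/γ²) = √(1 − 1/1.68077²) = 0.8038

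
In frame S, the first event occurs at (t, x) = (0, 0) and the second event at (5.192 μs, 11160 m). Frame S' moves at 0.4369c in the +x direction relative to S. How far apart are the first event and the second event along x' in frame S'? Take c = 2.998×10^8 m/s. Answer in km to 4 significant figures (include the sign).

γ = 1/√(1 − 0.4369²) = 1.11172
Δx' = γ(Δx − vΔt) = 1.11172 × (11160 m − 0.4369×(2.998×10^8 m/s)×5.192×10^-6 s)
= 1.11172 × (10479.9 m) = 11.65 km

Δx' ≈ 11.65 km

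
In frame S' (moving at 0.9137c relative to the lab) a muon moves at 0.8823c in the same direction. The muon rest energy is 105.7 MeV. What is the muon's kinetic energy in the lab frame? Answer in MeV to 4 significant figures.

K ≈ 892.4 MeV

u_lab = (0.8823 + 0.9137)/(1 + 0.8823×0.9137) = 0.9943762
γ = 1/√(1 − 0.9943762²) = 9.44236
K = (γ − 1)m₀c² = (9.44236 − 1) × 105.7 = 8.44236 × 105.7 = 892.4 MeV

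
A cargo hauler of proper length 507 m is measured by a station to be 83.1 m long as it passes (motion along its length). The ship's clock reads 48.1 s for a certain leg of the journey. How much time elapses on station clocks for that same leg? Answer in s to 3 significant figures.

Δt ≈ 293 s

Length contraction ⇒ γ = L₀/L = 507/83.1 = 6.1011
Time dilation: Δt = γτ₀ = 6.1011 × 48.1 s = 293 s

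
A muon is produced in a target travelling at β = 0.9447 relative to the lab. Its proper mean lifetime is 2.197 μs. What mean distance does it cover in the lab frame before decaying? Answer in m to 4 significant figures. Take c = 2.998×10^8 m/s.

d ≈ 1897 m

γ = 1/√(1 − 0.9447²) = 3.04938
Dilated lifetime: Δt = γτ₀ = 3.04938 × 2.197 μs = 6.69948 μs
d = vΔt = 0.9447c × 6.69948 μs = 2.83221×10^8 m/s × 6.69948×10^-6 s = 1897 m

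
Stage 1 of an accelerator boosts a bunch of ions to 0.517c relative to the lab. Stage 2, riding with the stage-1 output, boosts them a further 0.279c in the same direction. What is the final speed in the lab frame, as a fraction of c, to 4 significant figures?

u ≈ 0.6957c

Compose boost 2: (0.279 + 0.517)/(1 + 0.279×0.517) = 0.7960/1.14424 = 0.6957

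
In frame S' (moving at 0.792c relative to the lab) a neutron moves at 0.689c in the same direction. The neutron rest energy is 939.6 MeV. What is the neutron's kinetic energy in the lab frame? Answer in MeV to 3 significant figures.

K ≈ 2340 MeV

u_lab = (0.689 + 0.792)/(1 + 0.689×0.792) = 0.958149
γ = 1/√(1 − 0.958149²) = 3.4932
K = (γ − 1)m₀c² = (3.4932 − 1) × 939.6 = 2.4932 × 939.6 = 2340 MeV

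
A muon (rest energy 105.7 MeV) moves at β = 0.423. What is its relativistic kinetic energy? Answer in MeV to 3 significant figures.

γ = 1/√(1 − 0.423²) = 1.1036
K = (γ − 1)m₀c² = (1.1036 − 1) × 105.7 MeV = 0.10359 × 105.7 MeV = 10.9 MeV

K ≈ 10.9 MeV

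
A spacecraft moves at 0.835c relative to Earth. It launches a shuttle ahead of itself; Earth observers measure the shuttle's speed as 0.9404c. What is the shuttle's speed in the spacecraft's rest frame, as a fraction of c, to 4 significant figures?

Inverse velocity addition: u' = (u − v)/(1 − uv/c²)
= (0.9404 − 0.835)/(1 − 0.9404×0.835) = 0.1054/0.214766 = 0.4908

u' ≈ 0.4908c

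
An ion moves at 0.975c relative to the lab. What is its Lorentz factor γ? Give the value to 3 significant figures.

γ = 1/√(1 − β²) = 1/√(1 − 0.975²) = 1/√(0.049375) = 4.50

γ ≈ 4.50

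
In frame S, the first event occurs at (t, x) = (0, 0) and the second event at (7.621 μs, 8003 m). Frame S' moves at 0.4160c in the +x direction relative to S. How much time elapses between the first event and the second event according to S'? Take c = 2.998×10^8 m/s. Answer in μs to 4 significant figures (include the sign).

γ = 1/√(1 − 0.4160²) = 1.09967
Δt' = γ(Δt − vΔx/c²) = 1.09967 × (7.621 μs − 0.4160×8003 m / (2.998×10^8 m/s))
= 1.09967 × (-3.48390 μs) = -3.831 μs

Δt' ≈ -3.831 μs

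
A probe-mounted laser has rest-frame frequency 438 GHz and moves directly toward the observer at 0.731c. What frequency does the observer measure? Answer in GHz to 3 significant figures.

f_obs ≈ 1110 GHz

Relativistic Doppler: f_obs = f_src √((1+β)/(1−β))
= 438 × √(1.7310/0.26900) = 438 × 2.5367 = 1110 GHz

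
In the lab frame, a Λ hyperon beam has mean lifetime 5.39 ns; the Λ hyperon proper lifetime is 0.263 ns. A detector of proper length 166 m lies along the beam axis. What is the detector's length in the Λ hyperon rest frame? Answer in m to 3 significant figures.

L ≈ 8.10 m

Time dilation ⇒ γ = Δt/τ₀ = 5.39/0.263 = 20.494
Length contraction: L = L₀/γ = 166/20.494 = 8.10 m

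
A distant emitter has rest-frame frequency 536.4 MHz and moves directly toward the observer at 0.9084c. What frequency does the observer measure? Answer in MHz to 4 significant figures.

f_obs ≈ 2448 MHz

Relativistic Doppler: f_obs = f_src √((1+β)/(1−β))
= 536.4 × √(1.90840/0.0916000) = 536.4 × 4.56443 = 2448 MHz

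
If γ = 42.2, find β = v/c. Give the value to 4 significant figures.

β ≈ 0.9997

β = √(1 − 1/γ²) = √(1 − 1/42.2²) = √(0.999438) = 0.9997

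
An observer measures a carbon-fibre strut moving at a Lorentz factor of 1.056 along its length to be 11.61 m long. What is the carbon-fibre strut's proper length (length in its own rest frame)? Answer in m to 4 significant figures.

γ = 1.056 (given)
L₀ = γL = 1.056 × 11.61 = 12.26 m

L₀ ≈ 12.26 m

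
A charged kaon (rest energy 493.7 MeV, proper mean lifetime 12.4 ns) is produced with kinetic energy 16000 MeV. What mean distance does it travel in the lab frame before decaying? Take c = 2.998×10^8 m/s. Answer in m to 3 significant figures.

γ = 1 + K/(m₀c²) = 1 + 16000/493.7 = 33.408
β = √(1 − 1/γ²) = 0.99955
Dilated lifetime: γτ₀ = 33.408 × 12.4 ns = 414.26 ns
d = βc·γτ₀ = 0.99955 × (2.998×10^8 m/s) × 4.1426×10^-7 s = 124 m

d ≈ 124 m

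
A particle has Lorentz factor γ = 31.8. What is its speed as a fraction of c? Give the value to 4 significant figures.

β = √(1 − 1/γ²) = √(1 − 1/31.8²) = √(0.999011) = 0.9995

β ≈ 0.9995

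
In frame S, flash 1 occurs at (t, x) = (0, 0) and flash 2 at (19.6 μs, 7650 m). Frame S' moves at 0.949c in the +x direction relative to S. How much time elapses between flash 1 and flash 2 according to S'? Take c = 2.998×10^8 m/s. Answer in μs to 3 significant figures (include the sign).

γ = 1/√(1 − 0.949²) = 3.1718
Δt' = γ(Δt − vΔx/c²) = 3.1718 × (19.6 μs − 0.949×7650 m / (2.998×10^8 m/s))
= 3.1718 × (-4.6156 μs) = -14.6 μs

Δt' ≈ -14.6 μs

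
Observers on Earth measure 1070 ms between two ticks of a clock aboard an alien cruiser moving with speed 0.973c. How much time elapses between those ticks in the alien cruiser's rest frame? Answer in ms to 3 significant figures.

γ = 1/√(1 − 0.973²) = 4.3327
Proper time: τ₀ = Δt/γ = 1070/4.3327 = 247 ms

τ₀ ≈ 247 ms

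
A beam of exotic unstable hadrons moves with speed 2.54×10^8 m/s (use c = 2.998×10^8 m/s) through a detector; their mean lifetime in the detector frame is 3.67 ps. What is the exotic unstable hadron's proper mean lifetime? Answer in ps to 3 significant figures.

τ₀ ≈ 1.95 ps

β = v/c = 2.54×10^8 / 2.998×10^8 = 0.84723
γ = 1/√(1 − 0.84723²) = 1.8824
Proper time: τ₀ = Δt/γ = 3.67/1.8824 = 1.95 ps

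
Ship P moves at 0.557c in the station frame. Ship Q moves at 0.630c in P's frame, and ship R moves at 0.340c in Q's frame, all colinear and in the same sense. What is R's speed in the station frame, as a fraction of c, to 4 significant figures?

Compose boost 2: (0.630 + 0.557)/(1 + 0.630×0.557) = 1.187/1.35091 = 0.878667
Compose boost 3: (0.340 + 0.878667)/(1 + 0.340×0.878667) = 1.21867/1.29875 = 0.9383

u ≈ 0.9383c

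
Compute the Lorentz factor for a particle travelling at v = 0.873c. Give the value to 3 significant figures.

γ ≈ 2.05

γ = 1/√(1 − β²) = 1/√(1 − 0.873²) = 1/√(0.23787) = 2.05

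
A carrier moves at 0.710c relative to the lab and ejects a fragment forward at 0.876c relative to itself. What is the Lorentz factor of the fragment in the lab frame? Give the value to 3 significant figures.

u_lab = (0.876 + 0.710)/(1 + 0.876×0.710) = 1.586/1.62196 = 0.977829
γ = 1/√(1 − 0.977829²) = 4.78

γ ≈ 4.78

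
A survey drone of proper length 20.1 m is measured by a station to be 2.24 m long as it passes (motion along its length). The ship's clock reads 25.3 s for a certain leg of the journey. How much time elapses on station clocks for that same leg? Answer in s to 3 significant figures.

Length contraction ⇒ γ = L₀/L = 20.1/2.24 = 8.9732
Time dilation: Δt = γτ₀ = 8.9732 × 25.3 s = 227 s

Δt ≈ 227 s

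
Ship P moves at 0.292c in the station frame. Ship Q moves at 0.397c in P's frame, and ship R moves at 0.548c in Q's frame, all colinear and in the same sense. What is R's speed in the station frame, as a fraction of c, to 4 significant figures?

u ≈ 0.8708c

Compose boost 2: (0.397 + 0.292)/(1 + 0.397×0.292) = 0.6890/1.11592 = 0.617426
Compose boost 3: (0.548 + 0.617426)/(1 + 0.548×0.617426) = 1.16543/1.33835 = 0.8708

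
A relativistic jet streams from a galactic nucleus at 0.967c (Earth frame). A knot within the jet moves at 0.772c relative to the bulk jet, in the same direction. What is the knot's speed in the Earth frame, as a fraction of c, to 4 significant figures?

u ≈ 0.9957c

Relativistic velocity addition: u = (u' + v)/(1 + u'v/c²)
= (0.772 + 0.967)/(1 + 0.772×0.967) = 1.739/1.74652 = 0.9957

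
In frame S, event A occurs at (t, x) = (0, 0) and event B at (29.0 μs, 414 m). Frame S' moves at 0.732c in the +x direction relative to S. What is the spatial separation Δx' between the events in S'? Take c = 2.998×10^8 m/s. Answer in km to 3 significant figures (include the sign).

γ = 1/√(1 − 0.732²) = 1.4678
Δx' = γ(Δx − vΔt) = 1.4678 × (414 m − 0.732×(2.998×10^8 m/s)×29.0×10^-6 s)
= 1.4678 × (-5950.2 m) = -8.73 km

Δx' ≈ -8.73 km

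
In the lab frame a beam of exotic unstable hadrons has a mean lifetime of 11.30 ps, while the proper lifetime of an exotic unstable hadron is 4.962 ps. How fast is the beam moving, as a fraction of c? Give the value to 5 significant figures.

β ≈ 0.89843

γ = Δt/τ₀ = 11.30/4.962 = 2.277308
β = √(1 − 1/γ²) = √(1 − 1/2.277308²) = 0.89843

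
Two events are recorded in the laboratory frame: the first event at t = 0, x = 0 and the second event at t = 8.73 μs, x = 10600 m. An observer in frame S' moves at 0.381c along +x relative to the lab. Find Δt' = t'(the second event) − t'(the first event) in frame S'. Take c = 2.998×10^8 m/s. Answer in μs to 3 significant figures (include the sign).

Δt' ≈ -5.13 μs

γ = 1/√(1 − 0.381²) = 1.0816
Δt' = γ(Δt − vΔx/c²) = 1.0816 × (8.73 μs − 0.381×10600 m / (2.998×10^8 m/s))
= 1.0816 × (-4.7410 μs) = -5.13 μs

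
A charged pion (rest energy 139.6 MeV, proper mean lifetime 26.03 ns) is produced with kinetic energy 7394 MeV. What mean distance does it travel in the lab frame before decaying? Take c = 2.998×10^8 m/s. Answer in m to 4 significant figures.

γ = 1 + K/(m₀c²) = 1 + 7394/139.6 = 53.9656
β = √(1 − 1/γ²) = 0.999828
Dilated lifetime: γτ₀ = 53.9656 × 26.03 ns = 1404.72 ns
d = βc·γτ₀ = 0.999828 × (2.998×10^8 m/s) × 1.40472×10^-6 s = 421.1 m

d ≈ 421.1 m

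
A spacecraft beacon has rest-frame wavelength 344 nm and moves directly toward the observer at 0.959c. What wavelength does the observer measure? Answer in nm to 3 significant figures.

Relativistic Doppler: λ_obs = λ_src √((1−β)/(1+β))
= 344 × √(0.041000/1.9590) = 344 × 0.14467 = 49.8 nm

λ_obs ≈ 49.8 nm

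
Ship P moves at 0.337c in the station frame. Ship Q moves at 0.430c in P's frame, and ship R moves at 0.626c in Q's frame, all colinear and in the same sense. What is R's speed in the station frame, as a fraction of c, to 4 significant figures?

u ≈ 0.9130c

Compose boost 2: (0.430 + 0.337)/(1 + 0.430×0.337) = 0.7670/1.14491 = 0.669922
Compose boost 3: (0.626 + 0.669922)/(1 + 0.626×0.669922) = 1.29592/1.41937 = 0.9130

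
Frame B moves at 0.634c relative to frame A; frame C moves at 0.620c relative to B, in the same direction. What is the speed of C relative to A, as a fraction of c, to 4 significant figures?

Compose boost 2: (0.620 + 0.634)/(1 + 0.620×0.634) = 1.254/1.39308 = 0.9002

u ≈ 0.9002c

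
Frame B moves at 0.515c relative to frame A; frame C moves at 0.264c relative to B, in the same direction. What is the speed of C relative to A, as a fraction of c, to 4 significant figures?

u ≈ 0.6858c

Compose boost 2: (0.264 + 0.515)/(1 + 0.264×0.515) = 0.7790/1.13596 = 0.6858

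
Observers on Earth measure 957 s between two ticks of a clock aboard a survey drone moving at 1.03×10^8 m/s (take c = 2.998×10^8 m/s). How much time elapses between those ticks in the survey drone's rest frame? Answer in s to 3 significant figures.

τ₀ ≈ 899 s

β = v/c = 1.03×10^8 / 2.998×10^8 = 0.34356
γ = 1/√(1 − 0.34356²) = 1.0648
Proper time: τ₀ = Δt/γ = 957/1.0648 = 899 s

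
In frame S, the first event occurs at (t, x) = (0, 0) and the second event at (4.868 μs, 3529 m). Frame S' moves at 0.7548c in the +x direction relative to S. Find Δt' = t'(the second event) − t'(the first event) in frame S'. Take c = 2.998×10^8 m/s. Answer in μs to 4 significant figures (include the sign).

γ = 1/√(1 − 0.7548²) = 1.52449
Δt' = γ(Δt − vΔx/c²) = 1.52449 × (4.868 μs − 0.7548×3529 m / (2.998×10^8 m/s))
= 1.52449 × (-4.01689 μs) = -6.124 μs

Δt' ≈ -6.124 μs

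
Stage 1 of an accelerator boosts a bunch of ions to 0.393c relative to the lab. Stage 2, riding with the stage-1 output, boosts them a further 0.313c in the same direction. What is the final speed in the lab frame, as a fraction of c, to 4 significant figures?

u ≈ 0.6287c

Compose boost 2: (0.313 + 0.393)/(1 + 0.313×0.393) = 0.7060/1.12301 = 0.6287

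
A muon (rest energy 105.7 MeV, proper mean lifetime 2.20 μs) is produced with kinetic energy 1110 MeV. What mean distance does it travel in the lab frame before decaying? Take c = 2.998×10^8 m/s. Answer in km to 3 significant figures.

γ = 1 + K/(m₀c²) = 1 + 1110/105.7 = 11.501
β = √(1 − 1/γ²) = 0.99621
Dilated lifetime: γτ₀ = 11.501 × 2.20 μs = 25.303 μs
d = βc·γτ₀ = 0.99621 × (2.998×10^8 m/s) × 2.5303×10^-5 s = 7.56 km

d ≈ 7.56 km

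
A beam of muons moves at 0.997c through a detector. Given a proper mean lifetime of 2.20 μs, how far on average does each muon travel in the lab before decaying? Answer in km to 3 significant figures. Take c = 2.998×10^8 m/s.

γ = 1/√(1 − 0.997²) = 12.920
Dilated lifetime: Δt = γτ₀ = 12.920 × 2.20 μs = 28.423 μs
d = vΔt = 0.997c × 28.423 μs = 2.9890×10^8 m/s × 2.8423×10^-5 s = 8.50 km

d ≈ 8.50 km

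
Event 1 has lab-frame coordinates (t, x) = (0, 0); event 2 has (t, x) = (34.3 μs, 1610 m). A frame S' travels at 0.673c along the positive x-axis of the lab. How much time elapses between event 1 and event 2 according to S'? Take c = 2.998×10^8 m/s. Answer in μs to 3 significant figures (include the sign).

Δt' ≈ 41.5 μs

γ = 1/√(1 − 0.673²) = 1.3520
Δt' = γ(Δt − vΔx/c²) = 1.3520 × (34.3 μs − 0.673×1610 m / (2.998×10^8 m/s))
= 1.3520 × (30.686 μs) = 41.5 μs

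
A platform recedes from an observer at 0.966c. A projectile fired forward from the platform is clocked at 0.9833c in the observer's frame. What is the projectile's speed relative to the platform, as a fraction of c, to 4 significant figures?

Inverse velocity addition: u' = (u − v)/(1 − uv/c²)
= (0.9833 − 0.966)/(1 − 0.9833×0.966) = 0.01730/0.0501322 = 0.3451

u' ≈ 0.3451c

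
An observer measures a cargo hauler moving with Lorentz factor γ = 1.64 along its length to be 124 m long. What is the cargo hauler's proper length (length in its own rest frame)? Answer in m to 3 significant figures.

γ = 1.64 (given)
L₀ = γL = 1.64 × 124 = 203 m

L₀ ≈ 203 m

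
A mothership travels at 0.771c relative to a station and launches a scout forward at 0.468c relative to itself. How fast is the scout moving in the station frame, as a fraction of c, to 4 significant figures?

Compose boost 2: (0.468 + 0.771)/(1 + 0.468×0.771) = 1.239/1.36083 = 0.9105

u ≈ 0.9105c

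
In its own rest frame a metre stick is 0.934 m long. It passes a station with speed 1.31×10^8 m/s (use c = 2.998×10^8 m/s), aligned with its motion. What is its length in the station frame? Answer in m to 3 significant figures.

L ≈ 0.840 m

β = v/c = 1.31×10^8 / 2.998×10^8 = 0.43696
γ = 1/√(1 − 0.43696²) = 1.1118
Length contraction: L = L₀/γ = 0.934/1.1118 = 0.840 m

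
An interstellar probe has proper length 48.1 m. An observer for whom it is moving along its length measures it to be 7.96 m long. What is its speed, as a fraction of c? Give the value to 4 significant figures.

γ = L₀/L = 48.1/7.96 = 6.04271
β = √(1 − 1/γ²) = 0.9862

β ≈ 0.9862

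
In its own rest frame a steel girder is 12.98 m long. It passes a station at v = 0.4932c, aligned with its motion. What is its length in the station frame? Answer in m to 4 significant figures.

γ = 1/√(1 − 0.4932²) = 1.14954
Length contraction: L = L₀/γ = 12.98/1.14954 = 11.29 m

L ≈ 11.29 m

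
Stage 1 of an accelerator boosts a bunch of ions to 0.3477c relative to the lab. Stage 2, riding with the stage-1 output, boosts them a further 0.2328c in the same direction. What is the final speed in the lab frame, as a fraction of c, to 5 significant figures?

u ≈ 0.53703c

Compose boost 2: (0.2328 + 0.3477)/(1 + 0.2328×0.3477) = 0.58050/1.080945 = 0.53703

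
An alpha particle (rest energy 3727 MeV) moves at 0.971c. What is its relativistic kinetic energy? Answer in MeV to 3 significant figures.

K ≈ 11900 MeV

γ = 1/√(1 − 0.971²) = 4.1827
K = (γ − 1)m₀c² = (4.1827 − 1) × 3727 MeV = 3.1827 × 3727 MeV = 11900 MeV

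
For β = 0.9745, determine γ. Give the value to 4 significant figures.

γ = 1/√(1 − β²) = 1/√(1 − 0.9745²) = 1/√(0.0503497) = 4.457

γ ≈ 4.457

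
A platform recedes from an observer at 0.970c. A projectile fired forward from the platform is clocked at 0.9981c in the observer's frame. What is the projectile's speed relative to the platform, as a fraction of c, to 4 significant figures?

u' ≈ 0.8825c

Inverse velocity addition: u' = (u − v)/(1 − uv/c²)
= (0.9981 − 0.970)/(1 − 0.9981×0.970) = 0.02810/0.0318430 = 0.8825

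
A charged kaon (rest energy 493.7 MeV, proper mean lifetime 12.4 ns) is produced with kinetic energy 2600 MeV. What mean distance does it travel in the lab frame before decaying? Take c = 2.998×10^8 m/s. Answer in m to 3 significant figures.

d ≈ 23.0 m

γ = 1 + K/(m₀c²) = 1 + 2600/493.7 = 6.2664
β = √(1 − 1/γ²) = 0.98718
Dilated lifetime: γτ₀ = 6.2664 × 12.4 ns = 77.703 ns
d = βc·γτ₀ = 0.98718 × (2.998×10^8 m/s) × 7.7703×10^-8 s = 23.0 m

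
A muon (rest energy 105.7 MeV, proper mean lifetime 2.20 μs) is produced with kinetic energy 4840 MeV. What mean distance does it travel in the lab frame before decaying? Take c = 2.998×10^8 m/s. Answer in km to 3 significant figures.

d ≈ 30.9 km

γ = 1 + K/(m₀c²) = 1 + 4840/105.7 = 46.790
β = √(1 − 1/γ²) = 0.99977
Dilated lifetime: γτ₀ = 46.790 × 2.20 μs = 102.94 μs
d = βc·γτ₀ = 0.99977 × (2.998×10^8 m/s) × 0.00010294 s = 30.9 km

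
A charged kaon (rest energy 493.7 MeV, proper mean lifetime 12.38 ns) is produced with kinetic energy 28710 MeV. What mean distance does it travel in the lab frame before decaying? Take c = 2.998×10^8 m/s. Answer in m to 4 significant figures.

d ≈ 219.5 m

γ = 1 + K/(m₀c²) = 1 + 28710/493.7 = 59.1527
β = √(1 − 1/γ²) = 0.999857
Dilated lifetime: γτ₀ = 59.1527 × 12.38 ns = 732.311 ns
d = βc·γτ₀ = 0.999857 × (2.998×10^8 m/s) × 7.32311×10^-7 s = 219.5 m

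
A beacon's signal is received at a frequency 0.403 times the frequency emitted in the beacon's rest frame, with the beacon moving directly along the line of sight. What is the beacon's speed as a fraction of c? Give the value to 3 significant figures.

β ≈ 0.721

f_obs/f_src = √((1−β)/(1+β)) = 0.403  ⇒  (1−β)/(1+β) = 0.16241
β = |1 − D²|/(1 + D²) = |1 − 0.16241|/(1 + 0.16241) = 0.721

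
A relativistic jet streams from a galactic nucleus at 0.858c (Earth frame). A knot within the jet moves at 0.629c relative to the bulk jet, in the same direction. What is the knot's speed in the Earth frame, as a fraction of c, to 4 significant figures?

Relativistic velocity addition: u = (u' + v)/(1 + u'v/c²)
= (0.629 + 0.858)/(1 + 0.629×0.858) = 1.487/1.53968 = 0.9658

u ≈ 0.9658c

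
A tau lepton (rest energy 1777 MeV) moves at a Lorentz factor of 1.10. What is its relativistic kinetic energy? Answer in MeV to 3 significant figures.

K ≈ 178 MeV

γ = 1.10 (given)
K = (γ − 1)m₀c² = (1.10 − 1) × 1777 MeV = 0.10000 × 1777 MeV = 178 MeV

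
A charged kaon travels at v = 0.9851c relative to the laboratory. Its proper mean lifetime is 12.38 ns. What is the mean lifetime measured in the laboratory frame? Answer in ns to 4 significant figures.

γ = 1/√(1 − 0.9851²) = 5.81454
Time dilation: Δt = γτ₀ = 5.81454 × 12.38 ns = 71.98 ns

Δt ≈ 71.98 ns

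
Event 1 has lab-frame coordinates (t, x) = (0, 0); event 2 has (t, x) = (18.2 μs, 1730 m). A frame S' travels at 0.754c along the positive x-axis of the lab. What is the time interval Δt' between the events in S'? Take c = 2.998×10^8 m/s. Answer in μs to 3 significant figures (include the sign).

Δt' ≈ 21.1 μs

γ = 1/√(1 − 0.754²) = 1.5224
Δt' = γ(Δt − vΔx/c²) = 1.5224 × (18.2 μs − 0.754×1730 m / (2.998×10^8 m/s))
= 1.5224 × (13.849 μs) = 21.1 μs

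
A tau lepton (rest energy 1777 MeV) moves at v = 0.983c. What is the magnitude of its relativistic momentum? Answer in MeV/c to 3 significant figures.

γ = 1/√(1 − 0.983²) = 5.4465
p = γβm₀c = 5.4465 × 0.983 × 1777 MeV/c = 9510 MeV/c

p ≈ 9510 MeV/c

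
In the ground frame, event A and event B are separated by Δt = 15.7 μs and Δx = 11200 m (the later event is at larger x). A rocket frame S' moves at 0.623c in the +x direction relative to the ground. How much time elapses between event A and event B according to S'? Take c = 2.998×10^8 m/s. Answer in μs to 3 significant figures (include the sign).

Δt' ≈ -9.68 μs

γ = 1/√(1 − 0.623²) = 1.2784
Δt' = γ(Δt − vΔx/c²) = 1.2784 × (15.7 μs − 0.623×11200 m / (2.998×10^8 m/s))
= 1.2784 × (-7.5742 μs) = -9.68 μs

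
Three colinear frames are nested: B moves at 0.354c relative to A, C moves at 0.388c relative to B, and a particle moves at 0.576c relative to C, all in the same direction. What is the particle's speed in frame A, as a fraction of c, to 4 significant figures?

u ≈ 0.8929c

Compose boost 2: (0.388 + 0.354)/(1 + 0.388×0.354) = 0.7420/1.13735 = 0.652393
Compose boost 3: (0.576 + 0.652393)/(1 + 0.576×0.652393) = 1.22839/1.37578 = 0.8929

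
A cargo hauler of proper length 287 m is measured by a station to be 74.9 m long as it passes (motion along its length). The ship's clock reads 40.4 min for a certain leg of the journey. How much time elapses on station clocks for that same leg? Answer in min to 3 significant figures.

Length contraction ⇒ γ = L₀/L = 287/74.9 = 3.8318
Time dilation: Δt = γτ₀ = 3.8318 × 40.4 min = 155 min

Δt ≈ 155 min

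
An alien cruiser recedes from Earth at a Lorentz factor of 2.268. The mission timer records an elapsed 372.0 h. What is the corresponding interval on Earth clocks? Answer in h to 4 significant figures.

γ = 2.268 (given)
Time dilation: Δt = γτ₀ = 2.268 × 372.0 h = 843.7 h

Δt ≈ 843.7 h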